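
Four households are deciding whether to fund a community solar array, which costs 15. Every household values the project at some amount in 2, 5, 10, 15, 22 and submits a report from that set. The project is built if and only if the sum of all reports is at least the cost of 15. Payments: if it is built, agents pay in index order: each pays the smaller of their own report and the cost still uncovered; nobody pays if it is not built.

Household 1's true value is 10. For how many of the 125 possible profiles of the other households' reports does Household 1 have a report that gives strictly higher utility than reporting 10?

121

Others report (2, 2, 10): truth gives 0; report 2 gives 8 > 0. Violating.
Others report (2, 2, 15): truth gives 0; report 2 gives 8 > 0. Violating.
Others report (2, 2, 22): truth gives 0; report 2 gives 8 > 0. Violating.
Others report (2, 5, 5): truth gives 0; report 5 gives 5 > 0. Violating.
Others report (2, 2, 2): truth gives 0; no alternative beats it.
Others report (2, 2, 5): truth gives 0; no alternative beats it.
(Checking all 125 profiles: 121 have a profitable deviation, 4 do not.)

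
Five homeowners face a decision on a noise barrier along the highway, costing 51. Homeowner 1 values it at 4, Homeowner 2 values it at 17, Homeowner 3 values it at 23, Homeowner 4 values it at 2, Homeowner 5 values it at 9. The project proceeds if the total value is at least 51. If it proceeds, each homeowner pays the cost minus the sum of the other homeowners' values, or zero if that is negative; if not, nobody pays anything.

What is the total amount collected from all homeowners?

Total value 55 ≥ cost 51, so it is built.
Homeowner 1: others sum to 51; max(0, 51 - 51) = 0.
Homeowner 2: others sum to 38; max(0, 51 - 38) = 13.
Homeowner 3: others sum to 32; max(0, 51 - 32) = 19.
Homeowner 4: others sum to 53; max(0, 51 - 53) = 0.
Homeowner 5: others sum to 46; max(0, 51 - 46) = 5.
Total collected = 0 + 13 + 19 + 0 + 5 = 37.

37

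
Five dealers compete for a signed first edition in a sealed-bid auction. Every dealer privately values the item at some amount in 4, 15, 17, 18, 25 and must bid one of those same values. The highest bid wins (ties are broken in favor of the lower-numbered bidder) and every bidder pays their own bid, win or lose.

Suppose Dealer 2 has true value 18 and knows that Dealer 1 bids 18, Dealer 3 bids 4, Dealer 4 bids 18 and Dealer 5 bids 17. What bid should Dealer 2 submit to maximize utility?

Bid 4: loses but pays 4, utility -4.
Bid 15: loses but pays 15, utility -15.
Bid 17: loses but pays 17, utility -17.
Bid 18: loses but pays 18, utility -18.
Bid 25: wins, pays 25, utility 18 - 25 = -7.
The best choice is 4 with utility -4.

4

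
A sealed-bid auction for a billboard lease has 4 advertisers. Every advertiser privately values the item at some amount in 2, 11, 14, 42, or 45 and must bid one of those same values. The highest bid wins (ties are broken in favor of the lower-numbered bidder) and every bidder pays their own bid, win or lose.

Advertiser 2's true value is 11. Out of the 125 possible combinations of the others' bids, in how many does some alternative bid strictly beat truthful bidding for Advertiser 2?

121

Others bid (2, 2, 14): truth gives -11; bid 2 gives -2 > -11. Violating.
Others bid (2, 2, 42): truth gives -11; bid 2 gives -2 > -11. Violating.
Others bid (2, 2, 45): truth gives -11; bid 2 gives -2 > -11. Violating.
Others bid (2, 11, 14): truth gives -11; bid 2 gives -2 > -11. Violating.
Others bid (2, 2, 2): truth gives 0; no alternative beats it.
Others bid (2, 2, 11): truth gives 0; no alternative beats it.
(Checking all 125 profiles: 121 have a profitable deviation, 4 do not.)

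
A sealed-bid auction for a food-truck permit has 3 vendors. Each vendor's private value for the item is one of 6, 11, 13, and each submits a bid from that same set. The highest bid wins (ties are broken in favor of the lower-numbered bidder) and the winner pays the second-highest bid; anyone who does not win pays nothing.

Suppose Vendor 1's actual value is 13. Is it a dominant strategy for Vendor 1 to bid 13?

Check each profile of the others' bids and compare truth against every alternative bid.
Others bid (6, 6): truth gives 7, best alternative gives 7.
Others bid (6, 11): truth gives 2, best alternative gives 2.
Others bid (11, 6): truth gives 2, best alternative gives 2.
Others bid (11, 11): truth gives 2, best alternative gives 2.
Others bid (6, 13): truth gives 0, best alternative gives 0.
Others bid (11, 13): truth gives 0, best alternative gives 0.
(Remaining 3 profiles checked similarly; truth is weakly best in each.)
In every case the truthful bid is at least as good as any alternative, so it is a dominant strategy.

Yes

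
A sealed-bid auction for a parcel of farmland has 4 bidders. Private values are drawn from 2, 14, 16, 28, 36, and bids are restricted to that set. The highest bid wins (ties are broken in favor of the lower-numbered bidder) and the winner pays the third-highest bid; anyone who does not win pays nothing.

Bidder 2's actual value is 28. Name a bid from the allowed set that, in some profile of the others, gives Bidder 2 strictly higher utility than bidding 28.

36

Suppose Bidder 1 bids 2, Bidder 3 bids 2 and Bidder 4 bids 36.
Bid 28: loses, pays 0, utility 0.
Bid 36: wins, pays 2, utility 28 - 2 = 26.
So bidding 36 beats truth here (26 > 0).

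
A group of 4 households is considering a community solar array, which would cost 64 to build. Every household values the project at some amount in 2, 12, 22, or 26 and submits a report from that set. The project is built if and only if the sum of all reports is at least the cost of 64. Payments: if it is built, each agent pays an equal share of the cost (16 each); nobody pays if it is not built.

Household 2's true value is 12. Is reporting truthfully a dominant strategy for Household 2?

No

Consider the case where Household 1 reports 2, Household 3 reports 26 and Household 4 reports 26.
Truthful report 12: project built, pays 16, utility 12 - 16 = -4.
Report 2 instead: project not built, utility 0.
Since 0 > -4, reporting 2 is strictly better here, so truthful reporting is not dominant.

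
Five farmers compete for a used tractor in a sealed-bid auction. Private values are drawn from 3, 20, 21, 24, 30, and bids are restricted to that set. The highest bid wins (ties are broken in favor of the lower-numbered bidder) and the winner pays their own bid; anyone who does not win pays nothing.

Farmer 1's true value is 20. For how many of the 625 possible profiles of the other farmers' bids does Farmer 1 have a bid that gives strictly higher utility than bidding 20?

Others bid (3, 3, 3, 3): truth gives 0; bid 3 gives 17 > 0. Violating.
Others bid (3, 3, 3, 20): truth gives 0; no alternative beats it.
Others bid (3, 3, 3, 21): truth gives 0; no alternative beats it.
(Checking all 625 profiles: 1 has a profitable deviation, 624 do not.)

1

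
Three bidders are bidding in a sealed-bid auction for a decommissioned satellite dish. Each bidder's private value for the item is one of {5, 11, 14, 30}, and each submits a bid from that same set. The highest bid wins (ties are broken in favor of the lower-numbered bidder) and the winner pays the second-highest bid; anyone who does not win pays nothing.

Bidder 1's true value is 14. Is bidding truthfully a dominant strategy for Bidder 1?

Yes

Check each profile of the others' bids and compare truth against every alternative bid.
Others bid (5, 5): truth gives 9, best alternative gives 9.
Others bid (5, 11): truth gives 3, best alternative gives 3.
Others bid (11, 5): truth gives 3, best alternative gives 3.
Others bid (11, 11): truth gives 3, best alternative gives 3.
Others bid (5, 14): truth gives 0, best alternative gives 0.
Others bid (5, 30): truth gives 0, best alternative gives 0.
(Remaining 10 profiles checked similarly; truth is weakly best in each.)
In every case the truthful bid is at least as good as any alternative, so it is a dominant strategy.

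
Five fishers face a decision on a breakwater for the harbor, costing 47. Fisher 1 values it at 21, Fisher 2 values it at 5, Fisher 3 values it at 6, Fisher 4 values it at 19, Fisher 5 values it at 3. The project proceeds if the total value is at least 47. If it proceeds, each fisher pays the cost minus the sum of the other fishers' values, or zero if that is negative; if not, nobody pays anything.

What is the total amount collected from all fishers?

26

Total value 54 ≥ cost 47, so it is built.
Fisher 1: others sum to 33; max(0, 47 - 33) = 14.
Fisher 2: others sum to 49; max(0, 47 - 49) = 0.
Fisher 3: others sum to 48; max(0, 47 - 48) = 0.
Fisher 4: others sum to 35; max(0, 47 - 35) = 12.
Fisher 5: others sum to 51; max(0, 47 - 51) = 0.
Total collected = 14 + 0 + 0 + 12 + 0 = 26.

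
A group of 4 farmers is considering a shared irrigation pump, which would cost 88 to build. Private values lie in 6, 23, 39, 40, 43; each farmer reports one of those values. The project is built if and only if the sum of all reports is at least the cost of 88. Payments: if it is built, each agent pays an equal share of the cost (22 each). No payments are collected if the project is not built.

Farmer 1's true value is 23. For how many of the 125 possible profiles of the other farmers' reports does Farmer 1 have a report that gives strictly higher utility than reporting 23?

12

Others report (6, 6, 39): truth gives 0; report 39 gives 1 > 0. Violating.
Others report (6, 6, 40): truth gives 0; report 39 gives 1 > 0. Violating.
Others report (6, 6, 43): truth gives 0; report 39 gives 1 > 0. Violating.
Others report (6, 23, 23): truth gives 0; report 39 gives 1 > 0. Violating.
Others report (6, 6, 6): truth gives 0; no alternative beats it.
Others report (6, 6, 23): truth gives 0; no alternative beats it.
(Checking all 125 profiles: 12 have a profitable deviation, 113 do not.)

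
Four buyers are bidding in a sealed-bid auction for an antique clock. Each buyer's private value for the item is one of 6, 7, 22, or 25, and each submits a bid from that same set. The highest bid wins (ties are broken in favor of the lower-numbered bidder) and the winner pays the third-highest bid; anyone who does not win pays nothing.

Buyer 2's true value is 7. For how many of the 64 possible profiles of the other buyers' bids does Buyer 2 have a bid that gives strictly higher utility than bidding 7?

6

Others bid (6, 6, 22): truth gives 0; bid 22 gives 1 > 0. Violating.
Others bid (6, 6, 25): truth gives 0; bid 25 gives 1 > 0. Violating.
Others bid (6, 22, 6): truth gives 0; bid 22 gives 1 > 0. Violating.
Others bid (6, 25, 6): truth gives 0; bid 25 gives 1 > 0. Violating.
Others bid (6, 6, 6): truth gives 1; no alternative beats it.
Others bid (6, 6, 7): truth gives 1; no alternative beats it.
(Checking all 64 profiles: 6 have a profitable deviation, 58 do not.)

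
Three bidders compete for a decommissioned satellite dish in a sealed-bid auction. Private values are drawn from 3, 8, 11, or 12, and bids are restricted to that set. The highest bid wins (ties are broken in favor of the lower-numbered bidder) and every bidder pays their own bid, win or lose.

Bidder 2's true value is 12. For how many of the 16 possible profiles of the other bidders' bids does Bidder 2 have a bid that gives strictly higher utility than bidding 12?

Others bid (3, 3): truth gives 0; bid 8 gives 4 > 0. Violating.
Others bid (3, 8): truth gives 0; bid 8 gives 4 > 0. Violating.
Others bid (3, 11): truth gives 0; bid 11 gives 1 > 0. Violating.
Others bid (8, 3): truth gives 0; bid 11 gives 1 > 0. Violating.
Others bid (3, 12): truth gives 0; no alternative beats it.
Others bid (8, 12): truth gives 0; no alternative beats it.
(Checking all 16 profiles: 10 have a profitable deviation, 6 do not.)

10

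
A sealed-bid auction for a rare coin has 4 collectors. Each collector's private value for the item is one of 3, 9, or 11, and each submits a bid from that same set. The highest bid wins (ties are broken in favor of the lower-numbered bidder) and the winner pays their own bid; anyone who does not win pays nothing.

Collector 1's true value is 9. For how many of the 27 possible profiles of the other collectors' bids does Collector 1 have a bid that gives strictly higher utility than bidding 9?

Others bid (3, 3, 3): truth gives 0; bid 3 gives 6 > 0. Violating.
Others bid (3, 3, 9): truth gives 0; no alternative beats it.
Others bid (3, 3, 11): truth gives 0; no alternative beats it.
(Checking all 27 profiles: 1 has a profitable deviation, 26 do not.)

1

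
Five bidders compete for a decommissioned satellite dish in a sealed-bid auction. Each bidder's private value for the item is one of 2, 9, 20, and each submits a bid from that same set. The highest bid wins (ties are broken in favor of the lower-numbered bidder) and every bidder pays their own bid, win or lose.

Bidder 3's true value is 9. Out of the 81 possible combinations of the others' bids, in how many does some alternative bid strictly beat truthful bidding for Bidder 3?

77

Others bid (2, 2, 2, 20): truth gives -9; bid 2 gives -2 > -9. Violating.
Others bid (2, 2, 9, 20): truth gives -9; bid 2 gives -2 > -9. Violating.
Others bid (2, 2, 20, 2): truth gives -9; bid 2 gives -2 > -9. Violating.
Others bid (2, 2, 20, 9): truth gives -9; bid 2 gives -2 > -9. Violating.
Others bid (2, 2, 2, 2): truth gives 0; no alternative beats it.
Others bid (2, 2, 2, 9): truth gives 0; no alternative beats it.
(Checking all 81 profiles: 77 have a profitable deviation, 4 do not.)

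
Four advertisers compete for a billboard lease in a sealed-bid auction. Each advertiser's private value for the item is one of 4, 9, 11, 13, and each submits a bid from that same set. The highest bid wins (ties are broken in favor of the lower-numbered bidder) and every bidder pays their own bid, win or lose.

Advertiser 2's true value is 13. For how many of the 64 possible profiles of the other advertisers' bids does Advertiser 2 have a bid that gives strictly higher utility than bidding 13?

34

Others bid (4, 4, 4): truth gives 0; bid 9 gives 4 > 0. Violating.
Others bid (4, 4, 9): truth gives 0; bid 9 gives 4 > 0. Violating.
Others bid (4, 4, 11): truth gives 0; bid 11 gives 2 > 0. Violating.
Others bid (4, 9, 4): truth gives 0; bid 9 gives 4 > 0. Violating.
Others bid (4, 4, 13): truth gives 0; no alternative beats it.
Others bid (4, 9, 13): truth gives 0; no alternative beats it.
(Checking all 64 profiles: 34 have a profitable deviation, 30 do not.)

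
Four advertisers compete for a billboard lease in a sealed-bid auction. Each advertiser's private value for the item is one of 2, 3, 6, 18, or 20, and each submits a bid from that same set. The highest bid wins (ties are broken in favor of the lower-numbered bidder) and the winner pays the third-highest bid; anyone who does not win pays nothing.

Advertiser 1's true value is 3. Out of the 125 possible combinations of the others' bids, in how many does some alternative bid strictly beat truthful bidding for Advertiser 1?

Others bid (2, 2, 6): truth gives 0; bid 6 gives 1 > 0. Violating.
Others bid (2, 2, 18): truth gives 0; bid 18 gives 1 > 0. Violating.
Others bid (2, 2, 20): truth gives 0; bid 20 gives 1 > 0. Violating.
Others bid (2, 6, 2): truth gives 0; bid 6 gives 1 > 0. Violating.
Others bid (2, 2, 2): truth gives 1; no alternative beats it.
Others bid (2, 2, 3): truth gives 1; no alternative beats it.
(Checking all 125 profiles: 9 have a profitable deviation, 116 do not.)

9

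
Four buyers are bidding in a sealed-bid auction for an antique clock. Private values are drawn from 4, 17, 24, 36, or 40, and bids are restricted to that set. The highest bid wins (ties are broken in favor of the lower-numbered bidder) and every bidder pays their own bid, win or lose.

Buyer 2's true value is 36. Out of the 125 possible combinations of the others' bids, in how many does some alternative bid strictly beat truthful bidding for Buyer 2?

Others bid (4, 4, 4): truth gives 0; bid 17 gives 19 > 0. Violating.
Others bid (4, 4, 17): truth gives 0; bid 17 gives 19 > 0. Violating.
Others bid (4, 4, 24): truth gives 0; bid 24 gives 12 > 0. Violating.
Others bid (4, 4, 40): truth gives -36; bid 4 gives -4 > -36. Violating.
Others bid (4, 4, 36): truth gives 0; no alternative beats it.
Others bid (4, 17, 36): truth gives 0; no alternative beats it.
(Checking all 125 profiles: 95 have a profitable deviation, 30 do not.)

95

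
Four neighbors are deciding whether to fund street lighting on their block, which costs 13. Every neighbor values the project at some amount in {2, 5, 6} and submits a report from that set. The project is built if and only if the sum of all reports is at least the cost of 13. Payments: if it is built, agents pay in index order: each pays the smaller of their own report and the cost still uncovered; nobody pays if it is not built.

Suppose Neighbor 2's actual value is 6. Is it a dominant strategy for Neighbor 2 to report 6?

Consider the case where Neighbor 1 reports 2, Neighbor 3 reports 2 and Neighbor 4 reports 5.
Truthful report 6: project built, pays 6, utility 6 - 6 = 0.
Report 5 instead: project built, pays 5, utility 6 - 5 = 1.
Since 1 > 0, reporting 5 is strictly better here, so truthful reporting is not dominant.

No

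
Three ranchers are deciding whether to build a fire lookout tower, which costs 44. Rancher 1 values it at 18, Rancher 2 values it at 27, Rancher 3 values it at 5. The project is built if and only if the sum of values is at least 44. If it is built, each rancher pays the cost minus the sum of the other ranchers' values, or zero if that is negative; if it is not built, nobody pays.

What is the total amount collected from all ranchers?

Total value 50 ≥ cost 44, so it is built.
Rancher 1: others sum to 32; max(0, 44 - 32) = 12.
Rancher 2: others sum to 23; max(0, 44 - 23) = 21.
Rancher 3: others sum to 45; max(0, 44 - 45) = 0.
Total collected = 12 + 21 + 0 = 33.

33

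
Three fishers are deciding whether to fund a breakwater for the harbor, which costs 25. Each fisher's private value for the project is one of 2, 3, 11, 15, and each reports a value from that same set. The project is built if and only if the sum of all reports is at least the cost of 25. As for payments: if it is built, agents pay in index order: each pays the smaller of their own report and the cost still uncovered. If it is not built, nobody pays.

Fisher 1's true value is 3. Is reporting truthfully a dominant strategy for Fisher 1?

Consider the case where Fisher 2 reports 11 and Fisher 3 reports 15.
Truthful report 3: project built, pays 3, utility 3 - 3 = 0.
Report 2 instead: project built, pays 2, utility 3 - 2 = 1.
Since 1 > 0, reporting 2 is strictly better here, so truthful reporting is not dominant.

No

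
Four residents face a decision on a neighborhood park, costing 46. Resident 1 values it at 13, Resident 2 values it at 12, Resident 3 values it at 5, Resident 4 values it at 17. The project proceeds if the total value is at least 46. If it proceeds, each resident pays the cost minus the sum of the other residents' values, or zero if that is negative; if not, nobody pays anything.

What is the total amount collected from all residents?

43

Total value 47 ≥ cost 46, so it is built.
Resident 1: others sum to 34; max(0, 46 - 34) = 12.
Resident 2: others sum to 35; max(0, 46 - 35) = 11.
Resident 3: others sum to 42; max(0, 46 - 42) = 4.
Resident 4: others sum to 30; max(0, 46 - 30) = 16.
Total collected = 12 + 11 + 4 + 16 = 43.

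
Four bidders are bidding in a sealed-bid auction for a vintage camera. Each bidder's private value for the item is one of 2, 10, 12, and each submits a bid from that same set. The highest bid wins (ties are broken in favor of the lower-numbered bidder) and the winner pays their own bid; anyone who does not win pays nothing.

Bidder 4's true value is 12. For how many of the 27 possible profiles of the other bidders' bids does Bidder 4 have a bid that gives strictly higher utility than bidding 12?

Others bid (2, 2, 2): truth gives 0; bid 10 gives 2 > 0. Violating.
Others bid (2, 2, 10): truth gives 0; no alternative beats it.
Others bid (2, 2, 12): truth gives 0; no alternative beats it.
(Checking all 27 profiles: 1 has a profitable deviation, 26 do not.)

1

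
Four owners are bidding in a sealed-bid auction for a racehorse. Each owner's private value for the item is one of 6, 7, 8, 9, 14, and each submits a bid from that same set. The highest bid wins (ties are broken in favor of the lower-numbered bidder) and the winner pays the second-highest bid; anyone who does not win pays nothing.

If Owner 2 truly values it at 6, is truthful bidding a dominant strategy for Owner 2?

Check each profile of the others' bids and compare truth against every alternative bid.
Others bid (6, 6, 7): truth gives 0, best alternative gives -1.
Others bid (6, 7, 6): truth gives 0, best alternative gives -1.
Others bid (6, 7, 7): truth gives 0, best alternative gives -1.
Others bid (6, 6, 6): truth gives 0, best alternative gives 0.
Others bid (6, 6, 8): truth gives 0, best alternative gives 0.
Others bid (6, 6, 9): truth gives 0, best alternative gives 0.
(Remaining 119 profiles checked similarly; truth is weakly best in each.)
In every case the truthful bid is at least as good as any alternative, so it is a dominant strategy.

Yes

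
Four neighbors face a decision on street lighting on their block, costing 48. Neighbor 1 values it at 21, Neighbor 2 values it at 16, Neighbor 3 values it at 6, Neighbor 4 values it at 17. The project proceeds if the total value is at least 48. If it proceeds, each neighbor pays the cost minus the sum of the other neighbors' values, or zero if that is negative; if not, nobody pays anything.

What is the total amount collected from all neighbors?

18

Total value 60 ≥ cost 48, so it is built.
Neighbor 1: others sum to 39; max(0, 48 - 39) = 9.
Neighbor 2: others sum to 44; max(0, 48 - 44) = 4.
Neighbor 3: others sum to 54; max(0, 48 - 54) = 0.
Neighbor 4: others sum to 43; max(0, 48 - 43) = 5.
Total collected = 9 + 4 + 0 + 5 = 18.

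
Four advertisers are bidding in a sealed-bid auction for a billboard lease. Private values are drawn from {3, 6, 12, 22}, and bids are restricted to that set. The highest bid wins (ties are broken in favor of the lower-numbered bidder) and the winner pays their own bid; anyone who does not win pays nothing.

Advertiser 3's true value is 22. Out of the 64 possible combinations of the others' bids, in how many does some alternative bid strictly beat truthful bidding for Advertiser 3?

12

Others bid (3, 3, 3): truth gives 0; bid 6 gives 16 > 0. Violating.
Others bid (3, 3, 6): truth gives 0; bid 6 gives 16 > 0. Violating.
Others bid (3, 3, 12): truth gives 0; bid 12 gives 10 > 0. Violating.
Others bid (3, 6, 3): truth gives 0; bid 12 gives 10 > 0. Violating.
Others bid (3, 3, 22): truth gives 0; no alternative beats it.
Others bid (3, 6, 22): truth gives 0; no alternative beats it.
(Checking all 64 profiles: 12 have a profitable deviation, 52 do not.)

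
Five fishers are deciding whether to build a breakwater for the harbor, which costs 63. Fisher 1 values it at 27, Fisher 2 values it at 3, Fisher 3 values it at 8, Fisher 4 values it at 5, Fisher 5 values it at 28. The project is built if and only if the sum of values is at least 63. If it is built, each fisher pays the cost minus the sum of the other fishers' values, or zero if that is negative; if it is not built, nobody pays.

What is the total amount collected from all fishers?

39

Total value 71 ≥ cost 63, so it is built.
Fisher 1: others sum to 44; max(0, 63 - 44) = 19.
Fisher 2: others sum to 68; max(0, 63 - 68) = 0.
Fisher 3: others sum to 63; max(0, 63 - 63) = 0.
Fisher 4: others sum to 66; max(0, 63 - 66) = 0.
Fisher 5: others sum to 43; max(0, 63 - 43) = 20.
Total collected = 19 + 0 + 0 + 0 + 20 = 39.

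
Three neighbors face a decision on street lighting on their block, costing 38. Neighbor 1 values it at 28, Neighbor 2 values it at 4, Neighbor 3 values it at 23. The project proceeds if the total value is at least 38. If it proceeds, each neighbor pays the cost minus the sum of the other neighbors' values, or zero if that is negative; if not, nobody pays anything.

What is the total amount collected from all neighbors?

Total value 55 ≥ cost 38, so it is built.
Neighbor 1: others sum to 27; max(0, 38 - 27) = 11.
Neighbor 2: others sum to 51; max(0, 38 - 51) = 0.
Neighbor 3: others sum to 32; max(0, 38 - 32) = 6.
Total collected = 11 + 0 + 6 = 17.

17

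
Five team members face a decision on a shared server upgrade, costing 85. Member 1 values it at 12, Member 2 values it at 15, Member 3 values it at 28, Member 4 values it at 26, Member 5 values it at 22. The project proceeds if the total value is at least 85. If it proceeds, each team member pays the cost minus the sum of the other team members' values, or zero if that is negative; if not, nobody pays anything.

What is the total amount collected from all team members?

22

Total value 103 ≥ cost 85, so it is built.
Member 1: others sum to 91; max(0, 85 - 91) = 0.
Member 2: others sum to 88; max(0, 85 - 88) = 0.
Member 3: others sum to 75; max(0, 85 - 75) = 10.
Member 4: others sum to 77; max(0, 85 - 77) = 8.
Member 5: others sum to 81; max(0, 85 - 81) = 4.
Total collected = 0 + 0 + 10 + 8 + 4 = 22.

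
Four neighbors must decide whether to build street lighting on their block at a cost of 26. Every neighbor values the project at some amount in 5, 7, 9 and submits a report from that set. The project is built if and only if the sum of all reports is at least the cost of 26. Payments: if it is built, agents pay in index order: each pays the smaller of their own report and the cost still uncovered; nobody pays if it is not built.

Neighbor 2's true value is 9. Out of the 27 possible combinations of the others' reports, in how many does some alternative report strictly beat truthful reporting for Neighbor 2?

Others report (5, 5, 9): truth gives 0; report 7 gives 2 > 0. Violating.
Others report (5, 7, 7): truth gives 0; report 7 gives 2 > 0. Violating.
Others report (5, 7, 9): truth gives 0; report 5 gives 4 > 0. Violating.
Others report (5, 9, 5): truth gives 0; report 7 gives 2 > 0. Violating.
Others report (5, 5, 5): truth gives 0; no alternative beats it.
Others report (5, 5, 7): truth gives 0; no alternative beats it.
(Checking all 27 profiles: 23 have a profitable deviation, 4 do not.)

23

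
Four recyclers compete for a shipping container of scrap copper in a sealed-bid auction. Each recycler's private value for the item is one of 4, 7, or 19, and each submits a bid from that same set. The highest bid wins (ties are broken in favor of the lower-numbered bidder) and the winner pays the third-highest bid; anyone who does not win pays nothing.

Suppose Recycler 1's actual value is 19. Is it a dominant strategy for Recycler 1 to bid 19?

Check each profile of the others' bids and compare truth against every alternative bid.
Others bid (4, 4, 19): truth gives 15, best alternative gives 0.
Others bid (4, 19, 4): truth gives 15, best alternative gives 0.
Others bid (19, 4, 4): truth gives 15, best alternative gives 0.
Others bid (4, 7, 19): truth gives 12, best alternative gives 0.
Others bid (4, 19, 7): truth gives 12, best alternative gives 0.
Others bid (7, 4, 19): truth gives 12, best alternative gives 0.
(Remaining 21 profiles checked similarly; truth is weakly best in each.)
In every case the truthful bid is at least as good as any alternative, so it is a dominant strategy.

Yes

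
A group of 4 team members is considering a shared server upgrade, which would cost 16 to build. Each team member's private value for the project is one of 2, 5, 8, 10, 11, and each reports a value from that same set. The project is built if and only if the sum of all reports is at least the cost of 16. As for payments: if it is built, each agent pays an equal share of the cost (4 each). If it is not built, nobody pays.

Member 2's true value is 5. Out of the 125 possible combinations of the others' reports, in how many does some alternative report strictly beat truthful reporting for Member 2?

4

Others report (2, 2, 2): truth gives 0; report 10 gives 1 > 0. Violating.
Others report (2, 2, 5): truth gives 0; report 8 gives 1 > 0. Violating.
Others report (2, 5, 2): truth gives 0; report 8 gives 1 > 0. Violating.
Others report (5, 2, 2): truth gives 0; report 8 gives 1 > 0. Violating.
Others report (2, 2, 8): truth gives 1; no alternative beats it.
Others report (2, 2, 10): truth gives 1; no alternative beats it.
(Checking all 125 profiles: 4 have a profitable deviation, 121 do not.)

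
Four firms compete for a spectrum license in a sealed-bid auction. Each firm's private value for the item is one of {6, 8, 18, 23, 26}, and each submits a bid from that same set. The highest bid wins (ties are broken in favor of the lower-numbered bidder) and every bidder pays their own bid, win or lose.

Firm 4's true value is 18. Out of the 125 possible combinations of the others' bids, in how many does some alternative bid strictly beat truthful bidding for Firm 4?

Others bid (6, 6, 6): truth gives 0; bid 8 gives 10 > 0. Violating.
Others bid (6, 6, 18): truth gives -18; bid 23 gives -5 > -18. Violating.
Others bid (6, 6, 23): truth gives -18; bid 6 gives -6 > -18. Violating.
Others bid (6, 6, 26): truth gives -18; bid 6 gives -6 > -18. Violating.
Others bid (6, 6, 8): truth gives 0; no alternative beats it.
Others bid (6, 8, 6): truth gives 0; no alternative beats it.
(Checking all 125 profiles: 118 have a profitable deviation, 7 do not.)

118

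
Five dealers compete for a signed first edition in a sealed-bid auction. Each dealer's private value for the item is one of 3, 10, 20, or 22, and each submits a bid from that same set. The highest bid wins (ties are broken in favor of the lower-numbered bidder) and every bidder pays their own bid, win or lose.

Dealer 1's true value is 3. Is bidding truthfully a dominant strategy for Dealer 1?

Yes

Check each profile of the others' bids and compare truth against every alternative bid.
Others bid (3, 3, 3, 3): truth gives 0, best alternative gives -7.
Others bid (3, 3, 3, 20): truth gives -3, best alternative gives -10.
Others bid (3, 3, 3, 22): truth gives -3, best alternative gives -10.
Others bid (3, 3, 10, 20): truth gives -3, best alternative gives -10.
Others bid (3, 3, 10, 22): truth gives -3, best alternative gives -10.
Others bid (3, 3, 20, 3): truth gives -3, best alternative gives -10.
(Remaining 250 profiles checked similarly; truth is weakly best in each.)
In every case the truthful bid is at least as good as any alternative, so it is a dominant strategy.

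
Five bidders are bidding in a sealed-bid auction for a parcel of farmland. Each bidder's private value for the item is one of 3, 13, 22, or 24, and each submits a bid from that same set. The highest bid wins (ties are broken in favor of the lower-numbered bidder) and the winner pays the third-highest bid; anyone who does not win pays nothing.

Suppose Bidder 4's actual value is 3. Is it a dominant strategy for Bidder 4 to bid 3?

Yes

Check each profile of the others' bids and compare truth against every alternative bid.
Others bid (3, 3, 3, 3): truth gives 0, best alternative gives 0.
Others bid (3, 3, 3, 13): truth gives 0, best alternative gives 0.
Others bid (3, 3, 3, 22): truth gives 0, best alternative gives 0.
Others bid (3, 3, 3, 24): truth gives 0, best alternative gives 0.
Others bid (3, 3, 13, 3): truth gives 0, best alternative gives 0.
Others bid (3, 3, 13, 13): truth gives 0, best alternative gives 0.
(Remaining 250 profiles checked similarly; truth is weakly best in each.)
In every case the truthful bid is at least as good as any alternative, so it is a dominant strategy.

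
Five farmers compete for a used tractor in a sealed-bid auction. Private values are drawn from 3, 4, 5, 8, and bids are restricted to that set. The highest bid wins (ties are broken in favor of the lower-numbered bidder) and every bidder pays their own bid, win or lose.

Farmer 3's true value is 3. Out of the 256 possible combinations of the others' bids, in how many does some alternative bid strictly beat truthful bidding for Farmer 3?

36

Others bid (3, 3, 3, 3): truth gives -3; bid 4 gives -1 > -3. Violating.
Others bid (3, 3, 3, 4): truth gives -3; bid 4 gives -1 > -3. Violating.
Others bid (3, 3, 3, 5): truth gives -3; bid 5 gives -2 > -3. Violating.
Others bid (3, 3, 4, 3): truth gives -3; bid 4 gives -1 > -3. Violating.
Others bid (3, 3, 3, 8): truth gives -3; no alternative beats it.
Others bid (3, 3, 4, 8): truth gives -3; no alternative beats it.
(Checking all 256 profiles: 36 have a profitable deviation, 220 do not.)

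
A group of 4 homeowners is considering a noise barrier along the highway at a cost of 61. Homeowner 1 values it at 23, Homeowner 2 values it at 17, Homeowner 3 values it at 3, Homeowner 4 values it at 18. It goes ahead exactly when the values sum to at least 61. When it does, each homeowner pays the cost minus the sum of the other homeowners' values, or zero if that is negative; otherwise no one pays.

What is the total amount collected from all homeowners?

Total value 61 ≥ cost 61, so it is built.
Homeowner 1: others sum to 38; max(0, 61 - 38) = 23.
Homeowner 2: others sum to 44; max(0, 61 - 44) = 17.
Homeowner 3: others sum to 58; max(0, 61 - 58) = 3.
Homeowner 4: others sum to 43; max(0, 61 - 43) = 18.
Total collected = 23 + 17 + 3 + 18 = 61.

61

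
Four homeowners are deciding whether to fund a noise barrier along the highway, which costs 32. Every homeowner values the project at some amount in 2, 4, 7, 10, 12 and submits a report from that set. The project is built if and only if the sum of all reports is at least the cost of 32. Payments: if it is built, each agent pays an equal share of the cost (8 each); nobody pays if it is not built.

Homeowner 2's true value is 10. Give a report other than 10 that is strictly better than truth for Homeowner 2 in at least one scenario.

12

Suppose Homeowner 1 reports 2, Homeowner 3 reports 7 and Homeowner 4 reports 12.
Report 10: project not built, utility 0.
Report 12: project built, pays 8, utility 10 - 8 = 2.
So reporting 12 beats truth here (2 > 0).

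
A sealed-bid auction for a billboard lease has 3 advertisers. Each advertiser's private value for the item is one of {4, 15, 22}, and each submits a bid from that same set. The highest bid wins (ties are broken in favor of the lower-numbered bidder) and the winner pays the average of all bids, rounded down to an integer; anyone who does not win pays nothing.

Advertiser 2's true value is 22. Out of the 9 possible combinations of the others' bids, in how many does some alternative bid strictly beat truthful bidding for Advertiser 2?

Others bid (4, 4): truth gives 12; bid 15 gives 15 > 12. Violating.
Others bid (4, 15): truth gives 9; bid 15 gives 11 > 9. Violating.
Others bid (4, 22): truth gives 6; no alternative beats it.
Others bid (15, 4): truth gives 9; no alternative beats it.
(Checking all 9 profiles: 2 have a profitable deviation, 7 do not.)

2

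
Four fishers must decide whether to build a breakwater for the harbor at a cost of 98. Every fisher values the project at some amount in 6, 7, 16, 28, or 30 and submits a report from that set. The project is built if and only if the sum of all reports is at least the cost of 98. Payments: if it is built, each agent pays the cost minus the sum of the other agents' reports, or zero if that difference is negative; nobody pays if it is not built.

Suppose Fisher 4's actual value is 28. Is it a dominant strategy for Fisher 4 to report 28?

Yes

Check each profile of the others' reports and compare truth against every alternative report.
Others report (30, 30, 30): truth gives 20, best alternative gives 20.
Others report (28, 30, 30): truth gives 18, best alternative gives 18.
Others report (30, 28, 30): truth gives 18, best alternative gives 18.
Others report (30, 30, 28): truth gives 18, best alternative gives 18.
Others report (28, 28, 30): truth gives 16, best alternative gives 16.
Others report (28, 30, 28): truth gives 16, best alternative gives 16.
(Remaining 119 profiles checked similarly; truth is weakly best in each.)
In every case the truthful report is at least as good as any alternative, so it is a dominant strategy.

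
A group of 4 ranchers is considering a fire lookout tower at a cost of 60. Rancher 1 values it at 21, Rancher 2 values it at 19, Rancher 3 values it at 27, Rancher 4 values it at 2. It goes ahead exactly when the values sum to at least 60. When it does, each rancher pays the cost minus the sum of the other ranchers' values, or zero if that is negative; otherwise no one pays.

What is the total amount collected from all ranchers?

Total value 69 ≥ cost 60, so it is built.
Rancher 1: others sum to 48; max(0, 60 - 48) = 12.
Rancher 2: others sum to 50; max(0, 60 - 50) = 10.
Rancher 3: others sum to 42; max(0, 60 - 42) = 18.
Rancher 4: others sum to 67; max(0, 60 - 67) = 0.
Total collected = 12 + 10 + 18 + 0 = 40.

40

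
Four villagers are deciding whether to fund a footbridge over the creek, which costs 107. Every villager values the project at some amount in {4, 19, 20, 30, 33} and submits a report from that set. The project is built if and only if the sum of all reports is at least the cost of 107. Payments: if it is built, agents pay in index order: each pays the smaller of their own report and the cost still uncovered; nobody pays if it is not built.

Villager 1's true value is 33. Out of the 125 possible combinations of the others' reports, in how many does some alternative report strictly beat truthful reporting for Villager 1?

32

Others report (19, 30, 30): truth gives 0; report 30 gives 3 > 0. Violating.
Others report (19, 30, 33): truth gives 0; report 30 gives 3 > 0. Violating.
Others report (19, 33, 30): truth gives 0; report 30 gives 3 > 0. Violating.
Others report (19, 33, 33): truth gives 0; report 30 gives 3 > 0. Violating.
Others report (4, 4, 4): truth gives 0; no alternative beats it.
Others report (4, 4, 19): truth gives 0; no alternative beats it.
(Checking all 125 profiles: 32 have a profitable deviation, 93 do not.)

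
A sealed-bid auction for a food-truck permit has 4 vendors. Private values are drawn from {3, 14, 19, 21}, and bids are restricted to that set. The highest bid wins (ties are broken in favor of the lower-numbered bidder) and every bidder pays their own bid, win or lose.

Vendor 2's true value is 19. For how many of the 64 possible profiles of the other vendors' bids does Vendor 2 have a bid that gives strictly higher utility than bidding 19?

50

Others bid (3, 3, 3): truth gives 0; bid 14 gives 5 > 0. Violating.
Others bid (3, 3, 14): truth gives 0; bid 14 gives 5 > 0. Violating.
Others bid (3, 3, 21): truth gives -19; bid 21 gives -2 > -19. Violating.
Others bid (3, 14, 3): truth gives 0; bid 14 gives 5 > 0. Violating.
Others bid (3, 3, 19): truth gives 0; no alternative beats it.
Others bid (3, 14, 19): truth gives 0; no alternative beats it.
(Checking all 64 profiles: 50 have a profitable deviation, 14 do not.)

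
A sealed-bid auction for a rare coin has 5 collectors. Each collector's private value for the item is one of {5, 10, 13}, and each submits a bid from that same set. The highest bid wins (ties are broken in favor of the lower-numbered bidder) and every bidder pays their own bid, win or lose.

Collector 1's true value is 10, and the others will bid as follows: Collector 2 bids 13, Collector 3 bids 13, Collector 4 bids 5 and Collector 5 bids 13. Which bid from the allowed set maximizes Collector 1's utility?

13

Bid 5: loses but pays 5, utility -5.
Bid 10: loses but pays 10, utility -10.
Bid 13: wins, pays 13, utility 10 - 13 = -3.
The best choice is 13 with utility -3.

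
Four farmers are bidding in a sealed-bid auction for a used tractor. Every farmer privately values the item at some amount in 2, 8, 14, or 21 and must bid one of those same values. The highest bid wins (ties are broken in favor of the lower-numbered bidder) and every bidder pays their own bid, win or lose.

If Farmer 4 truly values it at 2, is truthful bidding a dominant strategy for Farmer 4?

Check each profile of the others' bids and compare truth against every alternative bid.
Others bid (2, 2, 8): truth gives -2, best alternative gives -8.
Others bid (2, 2, 14): truth gives -2, best alternative gives -8.
Others bid (2, 2, 21): truth gives -2, best alternative gives -8.
Others bid (2, 8, 2): truth gives -2, best alternative gives -8.
Others bid (2, 8, 8): truth gives -2, best alternative gives -8.
Others bid (2, 8, 14): truth gives -2, best alternative gives -8.
(Remaining 58 profiles checked similarly; truth is weakly best in each.)
In every case the truthful bid is at least as good as any alternative, so it is a dominant strategy.

Yes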